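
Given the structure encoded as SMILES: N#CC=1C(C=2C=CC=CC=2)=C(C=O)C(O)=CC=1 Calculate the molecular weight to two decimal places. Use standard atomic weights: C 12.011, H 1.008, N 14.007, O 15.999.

223.23 g/mol

First, the molecular formula is C14H9NO2 (counting implicit H from valence).
  C: 14 × 12.011 = 168.154
  H: 9 × 1.008 = 9.072
  N: 1 × 14.007 = 14.007
  O: 2 × 15.999 = 31.998
Sum: 14×12.011 + 9×1.008 + 1×14.007 + 2×15.999 = 223.231 → 223.23 g/mol.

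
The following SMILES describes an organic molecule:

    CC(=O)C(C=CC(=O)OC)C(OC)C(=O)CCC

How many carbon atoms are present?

Count every carbon token in the SMILES (each C, including those in ring-closure positions and inside branches).
Carbon count: 13.

13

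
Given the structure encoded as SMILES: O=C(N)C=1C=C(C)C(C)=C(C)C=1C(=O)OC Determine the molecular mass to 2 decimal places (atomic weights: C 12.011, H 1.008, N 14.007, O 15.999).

221.26 g/mol

First, the molecular formula is C12H15NO3 (counting implicit H from valence).
  C: 12 × 12.011 = 144.132
  H: 15 × 1.008 = 15.120
  N: 1 × 14.007 = 14.007
  O: 3 × 15.999 = 47.997
Sum: 12×12.011 + 15×1.008 + 1×14.007 + 3×15.999 = 221.256 → 221.26 g/mol.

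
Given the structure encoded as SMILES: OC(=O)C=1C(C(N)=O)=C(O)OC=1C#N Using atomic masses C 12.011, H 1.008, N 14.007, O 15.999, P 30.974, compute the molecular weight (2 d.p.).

First, the molecular formula is C7H4N2O5 (counting implicit H from valence).
  C: 7 × 12.011 = 84.077
  H: 4 × 1.008 = 4.032
  N: 2 × 14.007 = 28.014
  O: 5 × 15.999 = 79.995
Sum: 7×12.011 + 4×1.008 + 2×14.007 + 5×15.999 = 196.118 → 196.12 g/mol.

196.12 g/mol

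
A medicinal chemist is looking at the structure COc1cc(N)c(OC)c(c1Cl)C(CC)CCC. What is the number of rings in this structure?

1

In SMILES, each pair of matching ring-closure digits denotes one ring-closing bond; the number of such bonds equals the number of independent rings.
Ring-closure bonds here: 1.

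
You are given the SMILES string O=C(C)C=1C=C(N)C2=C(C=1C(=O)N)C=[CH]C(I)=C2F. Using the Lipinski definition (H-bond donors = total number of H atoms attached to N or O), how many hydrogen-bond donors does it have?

Donors: find every N or O and count the H atoms it carries.
  atom 1 (O): bond orders sum to 2 → 0 H
  atom 7 (N): bond orders sum to 1 → 2 H
  atom 12 (O): bond orders sum to 2 → 0 H
  atom 13 (N): bond orders sum to 1 → 2 H
Lipinski HBD = 4.

4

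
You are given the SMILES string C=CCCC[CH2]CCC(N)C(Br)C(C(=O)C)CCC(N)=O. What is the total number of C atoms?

Count every carbon token in the SMILES (each C, including those in ring-closure positions and inside branches).
Carbon count: 16.

16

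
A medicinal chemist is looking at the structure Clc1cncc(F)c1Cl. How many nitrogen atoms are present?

1

Scan the SMILES for N atoms (remember two-letter symbols like Cl and Br are single atoms).
Nitrogen count: 1.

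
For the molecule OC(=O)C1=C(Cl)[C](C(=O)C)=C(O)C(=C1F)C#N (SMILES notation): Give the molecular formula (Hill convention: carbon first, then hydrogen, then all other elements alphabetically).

C10H5ClFNO4

Walk through each heavy atom and fill implicit hydrogens from standard valence (C 4, N 3, O 2, S 2, halogen 1):
  atom 1: O, bond orders sum to 1 (valence 2) → 1 H
  atom 2: C, bond orders sum to 4 (valence 4) → 0 H
  atom 3: O, bond orders sum to 2 (valence 2) → 0 H
  atom 4: C, bond orders sum to 4 (valence 4) → 0 H
  atom 5: C, bond orders sum to 4 (valence 4) → 0 H
  atom 6: Cl (halogen, monovalent) → 0 H
  atom 7: C with explicit H count 0
  atom 8: C, bond orders sum to 4 (valence 4) → 0 H
  atom 9: O, bond orders sum to 2 (valence 2) → 0 H
  atom 10: C, bond orders sum to 1 (valence 4) → 3 H
  atom 11: C, bond orders sum to 4 (valence 4) → 0 H
  atom 12: O, bond orders sum to 1 (valence 2) → 1 H
  atom 13: C, bond orders sum to 4 (valence 4) → 0 H
  atom 14: C, bond orders sum to 4 (valence 4) → 0 H
  atom 15: F (halogen, monovalent) → 0 H
  atom 16: C, bond orders sum to 4 (valence 4) → 0 H
  atom 17: N, bond orders sum to 3 (valence 3) → 0 H
Totals → C:10, H:5, Cl:1, F:1, N:1, O:4.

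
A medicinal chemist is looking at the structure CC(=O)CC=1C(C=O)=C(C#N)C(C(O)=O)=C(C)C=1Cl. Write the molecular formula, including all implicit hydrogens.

Walk through each heavy atom and fill implicit hydrogens from standard valence (C 4, N 3, O 2, S 2, halogen 1):
  atom 1: C, bond orders sum to 1 (valence 4) → 3 H
  atom 2: C, bond orders sum to 4 (valence 4) → 0 H
  atom 3: O, bond orders sum to 2 (valence 2) → 0 H
  atom 4: C, bond orders sum to 2 (valence 4) → 2 H
  atom 5: C, bond orders sum to 4 (valence 4) → 0 H
  atom 6: C, bond orders sum to 4 (valence 4) → 0 H
  atom 7: C, bond orders sum to 3 (valence 4) → 1 H
  atom 8: O, bond orders sum to 2 (valence 2) → 0 H
  atom 9: C, bond orders sum to 4 (valence 4) → 0 H
  atom 10: C, bond orders sum to 4 (valence 4) → 0 H
  atom 11: N, bond orders sum to 3 (valence 3) → 0 H
  atom 12: C, bond orders sum to 4 (valence 4) → 0 H
  atom 13: C, bond orders sum to 4 (valence 4) → 0 H
  atom 14: O, bond orders sum to 1 (valence 2) → 1 H
  atom 15: O, bond orders sum to 2 (valence 2) → 0 H
  atom 16: C, bond orders sum to 4 (valence 4) → 0 H
  atom 17: C, bond orders sum to 1 (valence 4) → 3 H
  atom 18: C, bond orders sum to 4 (valence 4) → 0 H
  atom 19: Cl (halogen, monovalent) → 0 H
Totals → C:13, H:10, Cl:1, N:1, O:4.

C13H10ClNO4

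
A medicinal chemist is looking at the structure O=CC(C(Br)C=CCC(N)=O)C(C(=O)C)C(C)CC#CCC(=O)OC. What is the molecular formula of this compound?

Walk through each heavy atom and fill implicit hydrogens from standard valence (C 4, N 3, O 2, S 2, halogen 1):
  atom 1: O, bond orders sum to 2 (valence 2) → 0 H
  atom 2: C, bond orders sum to 3 (valence 4) → 1 H
  atom 3: C, bond orders sum to 3 (valence 4) → 1 H
  atom 4: C, bond orders sum to 3 (valence 4) → 1 H
  atom 5: Br (halogen, monovalent) → 0 H
  atom 6: C, bond orders sum to 3 (valence 4) → 1 H
  atom 7: C, bond orders sum to 3 (valence 4) → 1 H
  atom 8: C, bond orders sum to 2 (valence 4) → 2 H
  atom 9: C, bond orders sum to 4 (valence 4) → 0 H
  atom 10: N, bond orders sum to 1 (valence 3) → 2 H
  atom 11: O, bond orders sum to 2 (valence 2) → 0 H
  atom 12: C, bond orders sum to 3 (valence 4) → 1 H
  atom 13: C, bond orders sum to 4 (valence 4) → 0 H
  atom 14: O, bond orders sum to 2 (valence 2) → 0 H
  atom 15: C, bond orders sum to 1 (valence 4) → 3 H
  atom 16: C, bond orders sum to 3 (valence 4) → 1 H
  atom 17: C, bond orders sum to 1 (valence 4) → 3 H
  atom 18: C, bond orders sum to 2 (valence 4) → 2 H
  atom 19: C, bond orders sum to 4 (valence 4) → 0 H
  atom 20: C, bond orders sum to 4 (valence 4) → 0 H
  atom 21: C, bond orders sum to 2 (valence 4) → 2 H
  atom 22: C, bond orders sum to 4 (valence 4) → 0 H
  atom 23: O, bond orders sum to 2 (valence 2) → 0 H
  atom 24: O, bond orders sum to 2 (valence 2) → 0 H
  atom 25: C, bond orders sum to 1 (valence 4) → 3 H
Totals → C:18, H:24, Br:1, N:1, O:5.

C18H24BrNO5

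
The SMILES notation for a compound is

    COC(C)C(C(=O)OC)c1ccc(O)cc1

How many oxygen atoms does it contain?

Scan the SMILES for O atoms (remember two-letter symbols like Cl and Br are single atoms).
Oxygen count: 4.

4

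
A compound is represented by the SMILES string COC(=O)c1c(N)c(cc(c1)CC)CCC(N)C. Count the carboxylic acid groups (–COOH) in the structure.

0

Scan the SMILES for the carboxylic acid motif — none present.
Groups that are present: 1 ester, 2 primary amine.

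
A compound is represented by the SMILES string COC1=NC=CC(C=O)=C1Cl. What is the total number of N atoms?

Scan the SMILES for N atoms (remember two-letter symbols like Cl and Br are single atoms).
Nitrogen count: 1.

1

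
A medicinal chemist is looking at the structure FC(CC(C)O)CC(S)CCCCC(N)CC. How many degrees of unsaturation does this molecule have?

Degree of unsaturation = (number of rings) + (number of π bonds).
Ring closures in the SMILES: 0.
π bonds: none → 0 DoU from unsaturation.
Total DoU = 0 + 0 = 0.

0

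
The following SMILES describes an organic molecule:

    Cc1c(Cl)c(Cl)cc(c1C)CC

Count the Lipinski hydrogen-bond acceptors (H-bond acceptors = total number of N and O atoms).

0

N atoms: 0; O atoms: 0.
Lipinski HBA = 0 + 0 = 0.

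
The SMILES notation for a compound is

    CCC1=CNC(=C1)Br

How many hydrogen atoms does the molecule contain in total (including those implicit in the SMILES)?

8

Walk through each heavy atom and fill implicit hydrogens from standard valence (C 4, N 3, O 2, S 2, halogen 1):
  atom 1: C, bond orders sum to 1 (valence 4) → 3 H
  atom 2: C, bond orders sum to 2 (valence 4) → 2 H
  atom 3: C, bond orders sum to 4 (valence 4) → 0 H
  atom 4: C, bond orders sum to 3 (valence 4) → 1 H
  atom 5: N, bond orders sum to 2 (valence 3) → 1 H
  atom 6: C, bond orders sum to 4 (valence 4) → 0 H
  atom 7: C, bond orders sum to 3 (valence 4) → 1 H
  atom 8: Br (halogen, monovalent) → 0 H
Total hydrogens: 8.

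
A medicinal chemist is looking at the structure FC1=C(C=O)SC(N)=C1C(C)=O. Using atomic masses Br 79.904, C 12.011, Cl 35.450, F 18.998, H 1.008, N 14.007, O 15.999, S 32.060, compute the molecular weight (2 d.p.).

187.19 g/mol

First, the molecular formula is C7H6FNO2S (counting implicit H from valence).
  C: 7 × 12.011 = 84.077
  F: 1 × 18.998 = 18.998
  H: 6 × 1.008 = 6.048
  N: 1 × 14.007 = 14.007
  O: 2 × 15.999 = 31.998
  S: 1 × 32.060 = 32.060
Sum: 7×12.011 + 1×18.998 + 6×1.008 + 1×14.007 + 2×15.999 + 1×32.060 = 187.188 → 187.19 g/mol.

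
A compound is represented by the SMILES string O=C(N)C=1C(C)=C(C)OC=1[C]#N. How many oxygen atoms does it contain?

Scan the SMILES for O atoms (remember two-letter symbols like Cl and Br are single atoms).
Oxygen count: 2.

2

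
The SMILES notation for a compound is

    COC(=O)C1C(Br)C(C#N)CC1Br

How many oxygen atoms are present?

Scan the SMILES for O atoms (remember two-letter symbols like Cl and Br are single atoms).
Oxygen count: 2.

2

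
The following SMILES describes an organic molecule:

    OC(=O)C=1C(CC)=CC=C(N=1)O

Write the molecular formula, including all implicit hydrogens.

C8H9NO3

Walk through each heavy atom and fill implicit hydrogens from standard valence (C 4, N 3, O 2, S 2, halogen 1):
  atom 1: O, bond orders sum to 1 (valence 2) → 1 H
  atom 2: C, bond orders sum to 4 (valence 4) → 0 H
  atom 3: O, bond orders sum to 2 (valence 2) → 0 H
  atom 4: C, bond orders sum to 4 (valence 4) → 0 H
  atom 5: C, bond orders sum to 4 (valence 4) → 0 H
  atom 6: C, bond orders sum to 2 (valence 4) → 2 H
  atom 7: C, bond orders sum to 1 (valence 4) → 3 H
  atom 8: C, bond orders sum to 3 (valence 4) → 1 H
  atom 9: C, bond orders sum to 3 (valence 4) → 1 H
  atom 10: C, bond orders sum to 4 (valence 4) → 0 H
  atom 11: N, bond orders sum to 3 (valence 3) → 0 H
  atom 12: O, bond orders sum to 1 (valence 2) → 1 H
Totals → C:8, H:9, N:1, O:3.
In Hill order: C8H9NO3.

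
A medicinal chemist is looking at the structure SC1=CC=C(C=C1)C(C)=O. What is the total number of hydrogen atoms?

8

Walk through each heavy atom and fill implicit hydrogens from standard valence (C 4, N 3, O 2, S 2, halogen 1):
  atom 1: S, bond orders sum to 1 (valence 2) → 1 H
  atom 2: C, bond orders sum to 4 (valence 4) → 0 H
  atom 3: C, bond orders sum to 3 (valence 4) → 1 H
  atom 4: C, bond orders sum to 3 (valence 4) → 1 H
  atom 5: C, bond orders sum to 4 (valence 4) → 0 H
  atom 6: C, bond orders sum to 3 (valence 4) → 1 H
  atom 7: C, bond orders sum to 3 (valence 4) → 1 H
  atom 8: C, bond orders sum to 4 (valence 4) → 0 H
  atom 9: C, bond orders sum to 1 (valence 4) → 3 H
  atom 10: O, bond orders sum to 2 (valence 2) → 0 H
Total hydrogens: 8.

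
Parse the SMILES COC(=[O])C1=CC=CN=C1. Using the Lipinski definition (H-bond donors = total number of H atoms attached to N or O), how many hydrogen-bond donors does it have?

Donors: find every N or O and count the H atoms it carries.
  atom 2 (O): bond orders sum to 2 → 0 H
  atom 4 (O): bond orders sum to 2 → 0 H
  atom 9 (N): bond orders sum to 3 → 0 H
Lipinski HBD = 0.

0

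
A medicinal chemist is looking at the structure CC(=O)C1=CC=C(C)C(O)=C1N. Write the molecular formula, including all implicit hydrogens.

C9H11NO2

Walk through each heavy atom and fill implicit hydrogens from standard valence (C 4, N 3, O 2, S 2, halogen 1):
  atom 1: C, bond orders sum to 1 (valence 4) → 3 H
  atom 2: C, bond orders sum to 4 (valence 4) → 0 H
  atom 3: O, bond orders sum to 2 (valence 2) → 0 H
  atom 4: C, bond orders sum to 4 (valence 4) → 0 H
  atom 5: C, bond orders sum to 3 (valence 4) → 1 H
  atom 6: C, bond orders sum to 3 (valence 4) → 1 H
  atom 7: C, bond orders sum to 4 (valence 4) → 0 H
  atom 8: C, bond orders sum to 1 (valence 4) → 3 H
  atom 9: C, bond orders sum to 4 (valence 4) → 0 H
  atom 10: O, bond orders sum to 1 (valence 2) → 1 H
  atom 11: C, bond orders sum to 4 (valence 4) → 0 H
  atom 12: N, bond orders sum to 1 (valence 3) → 2 H
Totals → C:9, H:11, N:1, O:2.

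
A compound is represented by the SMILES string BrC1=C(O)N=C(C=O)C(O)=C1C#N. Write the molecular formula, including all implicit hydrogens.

Walk through each heavy atom and fill implicit hydrogens from standard valence (C 4, N 3, O 2, S 2, halogen 1):
  atom 1: Br (halogen, monovalent) → 0 H
  atom 2: C, bond orders sum to 4 (valence 4) → 0 H
  atom 3: C, bond orders sum to 4 (valence 4) → 0 H
  atom 4: O, bond orders sum to 1 (valence 2) → 1 H
  atom 5: N, bond orders sum to 3 (valence 3) → 0 H
  atom 6: C, bond orders sum to 4 (valence 4) → 0 H
  atom 7: C, bond orders sum to 3 (valence 4) → 1 H
  atom 8: O, bond orders sum to 2 (valence 2) → 0 H
  atom 9: C, bond orders sum to 4 (valence 4) → 0 H
  atom 10: O, bond orders sum to 1 (valence 2) → 1 H
  atom 11: C, bond orders sum to 4 (valence 4) → 0 H
  atom 12: C, bond orders sum to 4 (valence 4) → 0 H
  atom 13: N, bond orders sum to 3 (valence 3) → 0 H
Totals → C:7, H:3, Br:1, N:2, O:3.

C7H3BrN2O3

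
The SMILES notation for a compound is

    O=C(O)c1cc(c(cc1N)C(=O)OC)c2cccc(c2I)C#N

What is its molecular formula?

Walk through each heavy atom and fill implicit hydrogens from standard valence (C 4, N 3, O 2, S 2, halogen 1); for lowercase aromatic atoms, an aromatic c carries 1 H when it has two neighbours and 0 H with three, and aromatic n carries 0 H:
  atom 1: O, bond orders sum to 2 (valence 2) → 0 H
  atom 2: C, bond orders sum to 4 (valence 4) → 0 H
  atom 3: O, bond orders sum to 1 (valence 2) → 1 H
  atom 4: aromatic c, 3 neighbours → 0 H
  atom 5: aromatic c, 2 neighbours → 1 H
  atom 6: aromatic c, 3 neighbours → 0 H
  atom 7: aromatic c, 3 neighbours → 0 H
  atom 8: aromatic c, 2 neighbours → 1 H
  atom 9: aromatic c, 3 neighbours → 0 H
  atom 10: N, bond orders sum to 1 (valence 3) → 2 H
  atom 11: C, bond orders sum to 4 (valence 4) → 0 H
  atom 12: O, bond orders sum to 2 (valence 2) → 0 H
  atom 13: O, bond orders sum to 2 (valence 2) → 0 H
  atom 14: C, bond orders sum to 1 (valence 4) → 3 H
  atom 15: aromatic c, 3 neighbours → 0 H
  atom 16: aromatic c, 2 neighbours → 1 H
  atom 17: aromatic c, 2 neighbours → 1 H
  atom 18: aromatic c, 2 neighbours → 1 H
  atom 19: aromatic c, 3 neighbours → 0 H
  atom 20: aromatic c, 3 neighbours → 0 H
  atom 21: I (halogen, monovalent) → 0 H
  atom 22: C, bond orders sum to 4 (valence 4) → 0 H
  atom 23: N, bond orders sum to 3 (valence 3) → 0 H
Totals → C:16, H:11, I:1, N:2, O:4.

C16H11IN2O4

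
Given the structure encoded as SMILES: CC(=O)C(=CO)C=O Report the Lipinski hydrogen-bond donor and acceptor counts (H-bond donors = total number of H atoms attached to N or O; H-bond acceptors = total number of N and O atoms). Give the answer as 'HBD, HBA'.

1, 3

Donors: find every N or O and count the H atoms it carries.
  atom 3 (O): bond orders sum to 2 → 0 H
  atom 6 (O): bond orders sum to 1 → 1 H
  atom 8 (O): bond orders sum to 2 → 0 H
Lipinski HBD = 1.
Acceptors: N atoms = 0, O atoms = 3 → HBA = 3.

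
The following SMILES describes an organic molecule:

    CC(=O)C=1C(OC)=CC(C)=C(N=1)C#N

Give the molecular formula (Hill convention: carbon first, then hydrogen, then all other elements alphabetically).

C10H10N2O2

Walk through each heavy atom and fill implicit hydrogens from standard valence (C 4, N 3, O 2, S 2, halogen 1):
  atom 1: C, bond orders sum to 1 (valence 4) → 3 H
  atom 2: C, bond orders sum to 4 (valence 4) → 0 H
  atom 3: O, bond orders sum to 2 (valence 2) → 0 H
  atom 4: C, bond orders sum to 4 (valence 4) → 0 H
  atom 5: C, bond orders sum to 4 (valence 4) → 0 H
  atom 6: O, bond orders sum to 2 (valence 2) → 0 H
  atom 7: C, bond orders sum to 1 (valence 4) → 3 H
  atom 8: C, bond orders sum to 3 (valence 4) → 1 H
  atom 9: C, bond orders sum to 4 (valence 4) → 0 H
  atom 10: C, bond orders sum to 1 (valence 4) → 3 H
  atom 11: C, bond orders sum to 4 (valence 4) → 0 H
  atom 12: N, bond orders sum to 3 (valence 3) → 0 H
  atom 13: C, bond orders sum to 4 (valence 4) → 0 H
  atom 14: N, bond orders sum to 3 (valence 3) → 0 H
Totals → C:10, H:10, N:2, O:2.
In Hill order: C10H10N2O2.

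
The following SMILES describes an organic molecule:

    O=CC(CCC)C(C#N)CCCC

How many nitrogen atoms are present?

1

Scan the SMILES for N atoms (remember two-letter symbols like Cl and Br are single atoms).
Nitrogen count: 1.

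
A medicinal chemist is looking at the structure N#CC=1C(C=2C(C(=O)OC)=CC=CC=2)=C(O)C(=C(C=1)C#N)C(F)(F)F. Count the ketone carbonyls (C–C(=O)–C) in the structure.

Scan the SMILES for the ketone motif — none present.
Groups that are present: 1 ester, 1 hydroxyl, 2 nitrile.

0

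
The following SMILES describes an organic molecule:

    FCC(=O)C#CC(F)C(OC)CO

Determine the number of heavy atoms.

Every atom symbol written in the SMILES (organic subset) is one heavy atom; implicit H are not written.
Heavy atoms by element → C:8, F:2, O:3.
Total: 13.

13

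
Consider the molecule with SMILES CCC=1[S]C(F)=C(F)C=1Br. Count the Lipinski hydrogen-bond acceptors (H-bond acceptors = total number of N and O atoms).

0

N atoms: 0; O atoms: 0.
Lipinski HBA = 0 + 0 = 0.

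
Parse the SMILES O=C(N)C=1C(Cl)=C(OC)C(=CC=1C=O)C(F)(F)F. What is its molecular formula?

Walk through each heavy atom and fill implicit hydrogens from standard valence (C 4, N 3, O 2, S 2, halogen 1):
  atom 1: O, bond orders sum to 2 (valence 2) → 0 H
  atom 2: C, bond orders sum to 4 (valence 4) → 0 H
  atom 3: N, bond orders sum to 1 (valence 3) → 2 H
  atom 4: C, bond orders sum to 4 (valence 4) → 0 H
  atom 5: C, bond orders sum to 4 (valence 4) → 0 H
  atom 6: Cl (halogen, monovalent) → 0 H
  atom 7: C, bond orders sum to 4 (valence 4) → 0 H
  atom 8: O, bond orders sum to 2 (valence 2) → 0 H
  atom 9: C, bond orders sum to 1 (valence 4) → 3 H
  atom 10: C, bond orders sum to 4 (valence 4) → 0 H
  atom 11: C, bond orders sum to 3 (valence 4) → 1 H
  atom 12: C, bond orders sum to 4 (valence 4) → 0 H
  atom 13: C, bond orders sum to 3 (valence 4) → 1 H
  atom 14: O, bond orders sum to 2 (valence 2) → 0 H
  atom 15: C, bond orders sum to 4 (valence 4) → 0 H
  atom 16: F (halogen, monovalent) → 0 H
  atom 17: F (halogen, monovalent) → 0 H
  atom 18: F (halogen, monovalent) → 0 H
Totals → C:10, H:7, Cl:1, F:3, N:1, O:3.

C10H7ClF3NO3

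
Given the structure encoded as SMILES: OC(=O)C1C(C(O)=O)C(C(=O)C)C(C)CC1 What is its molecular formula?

Walk through each heavy atom and fill implicit hydrogens from standard valence (C 4, N 3, O 2, S 2, halogen 1):
  atom 1: O, bond orders sum to 1 (valence 2) → 1 H
  atom 2: C, bond orders sum to 4 (valence 4) → 0 H
  atom 3: O, bond orders sum to 2 (valence 2) → 0 H
  atom 4: C, bond orders sum to 3 (valence 4) → 1 H
  atom 5: C, bond orders sum to 3 (valence 4) → 1 H
  atom 6: C, bond orders sum to 4 (valence 4) → 0 H
  atom 7: O, bond orders sum to 1 (valence 2) → 1 H
  atom 8: O, bond orders sum to 2 (valence 2) → 0 H
  atom 9: C, bond orders sum to 3 (valence 4) → 1 H
  atom 10: C, bond orders sum to 4 (valence 4) → 0 H
  atom 11: O, bond orders sum to 2 (valence 2) → 0 H
  atom 12: C, bond orders sum to 1 (valence 4) → 3 H
  atom 13: C, bond orders sum to 3 (valence 4) → 1 H
  atom 14: C, bond orders sum to 1 (valence 4) → 3 H
  atom 15: C, bond orders sum to 2 (valence 4) → 2 H
  atom 16: C, bond orders sum to 2 (valence 4) → 2 H
Totals → C:11, H:16, O:5.

C11H16O5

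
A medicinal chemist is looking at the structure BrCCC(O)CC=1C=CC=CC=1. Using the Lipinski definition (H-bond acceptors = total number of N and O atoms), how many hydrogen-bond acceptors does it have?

N atoms: 0; O atoms: 1.
Lipinski HBA = 0 + 1 = 1.

1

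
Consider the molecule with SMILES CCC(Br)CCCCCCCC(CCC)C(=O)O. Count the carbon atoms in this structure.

15

Count every carbon token in the SMILES (each C, including those in ring-closure positions and inside branches).
Carbon count: 15.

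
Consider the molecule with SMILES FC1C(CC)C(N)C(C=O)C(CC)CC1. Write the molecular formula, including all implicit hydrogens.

Walk through each heavy atom and fill implicit hydrogens from standard valence (C 4, N 3, O 2, S 2, halogen 1):
  atom 1: F (halogen, monovalent) → 0 H
  atom 2: C, bond orders sum to 3 (valence 4) → 1 H
  atom 3: C, bond orders sum to 3 (valence 4) → 1 H
  atom 4: C, bond orders sum to 2 (valence 4) → 2 H
  atom 5: C, bond orders sum to 1 (valence 4) → 3 H
  atom 6: C, bond orders sum to 3 (valence 4) → 1 H
  atom 7: N, bond orders sum to 1 (valence 3) → 2 H
  atom 8: C, bond orders sum to 3 (valence 4) → 1 H
  atom 9: C, bond orders sum to 3 (valence 4) → 1 H
  atom 10: O, bond orders sum to 2 (valence 2) → 0 H
  atom 11: C, bond orders sum to 3 (valence 4) → 1 H
  atom 12: C, bond orders sum to 2 (valence 4) → 2 H
  atom 13: C, bond orders sum to 1 (valence 4) → 3 H
  atom 14: C, bond orders sum to 2 (valence 4) → 2 H
  atom 15: C, bond orders sum to 2 (valence 4) → 2 H
Totals → C:12, H:22, F:1, N:1, O:1.
In Hill order: C12H22FNO.

C12H22FNO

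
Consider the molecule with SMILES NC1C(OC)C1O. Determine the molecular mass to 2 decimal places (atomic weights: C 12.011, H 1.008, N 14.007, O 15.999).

103.12 g/mol

First, the molecular formula is C4H9NO2 (counting implicit H from valence).
  C: 4 × 12.011 = 48.044
  H: 9 × 1.008 = 9.072
  N: 1 × 14.007 = 14.007
  O: 2 × 15.999 = 31.998
Sum: 4×12.011 + 9×1.008 + 1×14.007 + 2×15.999 = 103.121 → 103.12 g/mol.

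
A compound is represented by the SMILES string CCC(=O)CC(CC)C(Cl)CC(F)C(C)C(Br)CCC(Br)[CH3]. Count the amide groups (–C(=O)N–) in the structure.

Scan the SMILES for the amide motif — none present.
Groups that are present: 1 ketone.

0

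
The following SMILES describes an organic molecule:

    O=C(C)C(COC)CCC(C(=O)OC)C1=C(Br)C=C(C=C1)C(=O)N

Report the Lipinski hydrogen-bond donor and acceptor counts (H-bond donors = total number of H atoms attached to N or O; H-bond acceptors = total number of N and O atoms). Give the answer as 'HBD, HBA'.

2, 6

Donors: find every N or O and count the H atoms it carries.
  atom 1 (O): bond orders sum to 2 → 0 H
  atom 6 (O): bond orders sum to 2 → 0 H
  atom 12 (O): bond orders sum to 2 → 0 H
  atom 13 (O): bond orders sum to 2 → 0 H
  atom 23 (O): bond orders sum to 2 → 0 H
  atom 24 (N): bond orders sum to 1 → 2 H
Lipinski HBD = 2.
Acceptors: N atoms = 1, O atoms = 5 → HBA = 6.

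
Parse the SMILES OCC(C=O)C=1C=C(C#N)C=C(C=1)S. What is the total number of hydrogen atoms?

Walk through each heavy atom and fill implicit hydrogens from standard valence (C 4, N 3, O 2, S 2, halogen 1):
  atom 1: O, bond orders sum to 1 (valence 2) → 1 H
  atom 2: C, bond orders sum to 2 (valence 4) → 2 H
  atom 3: C, bond orders sum to 3 (valence 4) → 1 H
  atom 4: C, bond orders sum to 3 (valence 4) → 1 H
  atom 5: O, bond orders sum to 2 (valence 2) → 0 H
  atom 6: C, bond orders sum to 4 (valence 4) → 0 H
  atom 7: C, bond orders sum to 3 (valence 4) → 1 H
  atom 8: C, bond orders sum to 4 (valence 4) → 0 H
  atom 9: C, bond orders sum to 4 (valence 4) → 0 H
  atom 10: N, bond orders sum to 3 (valence 3) → 0 H
  atom 11: C, bond orders sum to 3 (valence 4) → 1 H
  atom 12: C, bond orders sum to 4 (valence 4) → 0 H
  atom 13: C, bond orders sum to 3 (valence 4) → 1 H
  atom 14: S, bond orders sum to 1 (valence 2) → 1 H
Total hydrogens: 9.

9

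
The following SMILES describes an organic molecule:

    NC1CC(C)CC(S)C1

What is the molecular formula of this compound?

Walk through each heavy atom and fill implicit hydrogens from standard valence (C 4, N 3, O 2, S 2, halogen 1):
  atom 1: N, bond orders sum to 1 (valence 3) → 2 H
  atom 2: C, bond orders sum to 3 (valence 4) → 1 H
  atom 3: C, bond orders sum to 2 (valence 4) → 2 H
  atom 4: C, bond orders sum to 3 (valence 4) → 1 H
  atom 5: C, bond orders sum to 1 (valence 4) → 3 H
  atom 6: C, bond orders sum to 2 (valence 4) → 2 H
  atom 7: C, bond orders sum to 3 (valence 4) → 1 H
  atom 8: S, bond orders sum to 1 (valence 2) → 1 H
  atom 9: C, bond orders sum to 2 (valence 4) → 2 H
Totals → C:7, H:15, N:1, S:1.

C7H15NS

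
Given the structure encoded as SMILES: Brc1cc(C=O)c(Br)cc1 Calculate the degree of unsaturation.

Molecular formula: C7H4Br2O.
DoU = (2C + 2 + N − H − X) / 2, where X is the halogen count and O/S are ignored.
    = (2·7 + 2 + 0 − 4 − 2) / 2 = 10 / 2 = 5.

5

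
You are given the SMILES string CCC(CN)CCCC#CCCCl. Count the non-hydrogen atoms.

Every atom symbol written in the SMILES (organic subset) is one heavy atom; implicit H are not written.
Heavy atoms by element → C:11, Cl:1, N:1.
Total: 13.

13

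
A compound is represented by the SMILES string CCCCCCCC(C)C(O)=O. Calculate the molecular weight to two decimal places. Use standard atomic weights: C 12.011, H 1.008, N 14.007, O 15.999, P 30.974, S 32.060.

First, the molecular formula is C10H20O2 (counting implicit H from valence).
  C: 10 × 12.011 = 120.110
  H: 20 × 1.008 = 20.160
  O: 2 × 15.999 = 31.998
Sum: 10×12.011 + 20×1.008 + 2×15.999 = 172.268 → 172.27 g/mol.

172.27 g/mol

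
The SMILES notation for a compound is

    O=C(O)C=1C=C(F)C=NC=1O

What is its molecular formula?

C6H4FNO3

Walk through each heavy atom and fill implicit hydrogens from standard valence (C 4, N 3, O 2, S 2, halogen 1):
  atom 1: O, bond orders sum to 2 (valence 2) → 0 H
  atom 2: C, bond orders sum to 4 (valence 4) → 0 H
  atom 3: O, bond orders sum to 1 (valence 2) → 1 H
  atom 4: C, bond orders sum to 4 (valence 4) → 0 H
  atom 5: C, bond orders sum to 3 (valence 4) → 1 H
  atom 6: C, bond orders sum to 4 (valence 4) → 0 H
  atom 7: F (halogen, monovalent) → 0 H
  atom 8: C, bond orders sum to 3 (valence 4) → 1 H
  atom 9: N, bond orders sum to 3 (valence 3) → 0 H
  atom 10: C, bond orders sum to 4 (valence 4) → 0 H
  atom 11: O, bond orders sum to 1 (valence 2) → 1 H
Totals → C:6, H:4, F:1, N:1, O:3.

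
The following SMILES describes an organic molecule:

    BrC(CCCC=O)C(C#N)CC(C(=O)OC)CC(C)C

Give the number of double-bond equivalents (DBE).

4

Molecular formula: C15H24BrNO3.
DoU = (2C + 2 + N − H − X) / 2, where X is the halogen count and O/S are ignored.
    = (2·15 + 2 + 1 − 24 − 1) / 2 = 8 / 2 = 4.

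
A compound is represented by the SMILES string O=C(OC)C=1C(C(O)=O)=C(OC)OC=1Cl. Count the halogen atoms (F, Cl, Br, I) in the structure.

1

Halogen atoms appear at heavy-atom position 15 (1×Cl).
Other groups present: 1 carboxylic acid, 1 ester, 1 ether.
Halogen count: 1.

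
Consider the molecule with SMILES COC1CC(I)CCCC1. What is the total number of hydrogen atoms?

15

Walk through each heavy atom and fill implicit hydrogens from standard valence (C 4, N 3, O 2, S 2, halogen 1):
  atom 1: C, bond orders sum to 1 (valence 4) → 3 H
  atom 2: O, bond orders sum to 2 (valence 2) → 0 H
  atom 3: C, bond orders sum to 3 (valence 4) → 1 H
  atom 4: C, bond orders sum to 2 (valence 4) → 2 H
  atom 5: C, bond orders sum to 3 (valence 4) → 1 H
  atom 6: I (halogen, monovalent) → 0 H
  atom 7: C, bond orders sum to 2 (valence 4) → 2 H
  atom 8: C, bond orders sum to 2 (valence 4) → 2 H
  atom 9: C, bond orders sum to 2 (valence 4) → 2 H
  atom 10: C, bond orders sum to 2 (valence 4) → 2 H
Total hydrogens: 15.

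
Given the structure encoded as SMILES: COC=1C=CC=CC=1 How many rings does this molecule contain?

In SMILES, each pair of matching ring-closure digits denotes one ring-closing bond; the number of such bonds equals the number of independent rings.
Ring-closure bonds here: 1.

1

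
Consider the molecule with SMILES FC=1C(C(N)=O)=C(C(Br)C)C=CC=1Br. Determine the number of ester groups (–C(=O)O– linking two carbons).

Scan the SMILES for the ester motif — none present.
Groups that are present: 1 amide.

0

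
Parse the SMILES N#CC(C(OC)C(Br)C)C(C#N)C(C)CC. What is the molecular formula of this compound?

C12H19BrN2O

Walk through each heavy atom and fill implicit hydrogens from standard valence (C 4, N 3, O 2, S 2, halogen 1):
  atom 1: N, bond orders sum to 3 (valence 3) → 0 H
  atom 2: C, bond orders sum to 4 (valence 4) → 0 H
  atom 3: C, bond orders sum to 3 (valence 4) → 1 H
  atom 4: C, bond orders sum to 3 (valence 4) → 1 H
  atom 5: O, bond orders sum to 2 (valence 2) → 0 H
  atom 6: C, bond orders sum to 1 (valence 4) → 3 H
  atom 7: C, bond orders sum to 3 (valence 4) → 1 H
  atom 8: Br (halogen, monovalent) → 0 H
  atom 9: C, bond orders sum to 1 (valence 4) → 3 H
  atom 10: C, bond orders sum to 3 (valence 4) → 1 H
  atom 11: C, bond orders sum to 4 (valence 4) → 0 H
  atom 12: N, bond orders sum to 3 (valence 3) → 0 H
  atom 13: C, bond orders sum to 3 (valence 4) → 1 H
  atom 14: C, bond orders sum to 1 (valence 4) → 3 H
  atom 15: C, bond orders sum to 2 (valence 4) → 2 H
  atom 16: C, bond orders sum to 1 (valence 4) → 3 H
Totals → C:12, H:19, Br:1, N:2, O:1.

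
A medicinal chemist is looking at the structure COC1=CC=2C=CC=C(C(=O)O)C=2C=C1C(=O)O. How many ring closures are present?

2

In SMILES, each pair of matching ring-closure digits denotes one ring-closing bond; the number of such bonds equals the number of independent rings.
Ring-closure bonds here: 2.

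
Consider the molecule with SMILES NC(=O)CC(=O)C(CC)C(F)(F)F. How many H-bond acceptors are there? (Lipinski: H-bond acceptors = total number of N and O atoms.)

3

N atoms: 1; O atoms: 2.
Lipinski HBA = 1 + 2 = 3.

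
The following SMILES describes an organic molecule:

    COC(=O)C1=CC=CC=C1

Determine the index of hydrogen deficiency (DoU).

Degree of unsaturation = (number of rings) + (number of π bonds).
Ring closures in the SMILES: 1.
π bonds: 4 double bonds (each 1 DoU) → 4 DoU from unsaturation.
Total DoU = 1 + 4 = 5.

5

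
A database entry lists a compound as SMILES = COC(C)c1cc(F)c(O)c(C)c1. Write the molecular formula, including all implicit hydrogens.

Walk through each heavy atom and fill implicit hydrogens from standard valence (C 4, N 3, O 2, S 2, halogen 1); for lowercase aromatic atoms, an aromatic c carries 1 H when it has two neighbours and 0 H with three, and aromatic n carries 0 H:
  atom 1: C, bond orders sum to 1 (valence 4) → 3 H
  atom 2: O, bond orders sum to 2 (valence 2) → 0 H
  atom 3: C, bond orders sum to 3 (valence 4) → 1 H
  atom 4: C, bond orders sum to 1 (valence 4) → 3 H
  atom 5: aromatic c, 3 neighbours → 0 H
  atom 6: aromatic c, 2 neighbours → 1 H
  atom 7: aromatic c, 3 neighbours → 0 H
  atom 8: F (halogen, monovalent) → 0 H
  atom 9: aromatic c, 3 neighbours → 0 H
  atom 10: O, bond orders sum to 1 (valence 2) → 1 H
  atom 11: aromatic c, 3 neighbours → 0 H
  atom 12: C, bond orders sum to 1 (valence 4) → 3 H
  atom 13: aromatic c, 2 neighbours → 1 H
Totals → C:10, H:13, F:1, O:2.
In Hill order: C10H13FO2.

C10H13FO2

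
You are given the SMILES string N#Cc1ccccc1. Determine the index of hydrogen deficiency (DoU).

6

Molecular formula: C7H5N.
DoU = (2C + 2 + N − H − X) / 2, where X is the halogen count and O/S are ignored.
    = (2·7 + 2 + 1 − 5 − 0) / 2 = 12 / 2 = 6.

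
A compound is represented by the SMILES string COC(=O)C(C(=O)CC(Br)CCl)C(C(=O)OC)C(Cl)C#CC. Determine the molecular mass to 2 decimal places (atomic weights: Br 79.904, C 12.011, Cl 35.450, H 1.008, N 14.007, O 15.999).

First, the molecular formula is C14H17BrCl2O5 (counting implicit H from valence).
  Br: 1 × 79.904 = 79.904
  C: 14 × 12.011 = 168.154
  Cl: 2 × 35.450 = 70.900
  H: 17 × 1.008 = 17.136
  O: 5 × 15.999 = 79.995
Sum: 1×79.904 + 14×12.011 + 2×35.450 + 17×1.008 + 5×15.999 = 416.089 → 416.09 g/mol.

416.09 g/mol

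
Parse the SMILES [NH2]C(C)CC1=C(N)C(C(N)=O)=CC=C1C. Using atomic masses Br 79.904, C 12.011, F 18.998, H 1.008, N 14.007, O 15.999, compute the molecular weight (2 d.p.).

First, the molecular formula is C11H17N3O (counting implicit H from valence).
  C: 11 × 12.011 = 132.121
  H: 17 × 1.008 = 17.136
  N: 3 × 14.007 = 42.021
  O: 1 × 15.999 = 15.999
Sum: 11×12.011 + 17×1.008 + 3×14.007 + 1×15.999 = 207.277 → 207.28 g/mol.

207.28 g/mol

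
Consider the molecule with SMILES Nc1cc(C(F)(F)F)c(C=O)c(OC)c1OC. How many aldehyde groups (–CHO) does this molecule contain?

The aldehyde motif appears at heavy-atom position 10 in the SMILES.
Other groups present: 2 ether, 1 primary amine.
Aldehyde count: 1.

1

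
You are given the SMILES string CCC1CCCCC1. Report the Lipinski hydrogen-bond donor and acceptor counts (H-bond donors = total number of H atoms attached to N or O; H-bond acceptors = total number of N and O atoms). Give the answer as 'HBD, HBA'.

Donors: find every N or O and count the H atoms it carries.
  (no N or O atoms present)
Lipinski HBD = 0.
Acceptors: N atoms = 0, O atoms = 0 → HBA = 0.

0, 0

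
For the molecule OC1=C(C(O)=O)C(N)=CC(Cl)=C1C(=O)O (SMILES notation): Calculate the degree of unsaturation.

6

Molecular formula: C8H6ClNO5.
DoU = (2C + 2 + N − H − X) / 2, where X is the halogen count and O/S are ignored.
    = (2·8 + 2 + 1 − 6 − 1) / 2 = 12 / 2 = 6.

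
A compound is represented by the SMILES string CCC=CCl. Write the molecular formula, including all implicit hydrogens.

Walk through each heavy atom and fill implicit hydrogens from standard valence (C 4, N 3, O 2, S 2, halogen 1):
  atom 1: C, bond orders sum to 1 (valence 4) → 3 H
  atom 2: C, bond orders sum to 2 (valence 4) → 2 H
  atom 3: C, bond orders sum to 3 (valence 4) → 1 H
  atom 4: C, bond orders sum to 3 (valence 4) → 1 H
  atom 5: Cl (halogen, monovalent) → 0 H
Totals → C:4, H:7, Cl:1.

C4H7Cl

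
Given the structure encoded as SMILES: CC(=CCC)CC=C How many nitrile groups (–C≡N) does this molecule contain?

0

Scan the SMILES for the nitrile motif — none present.
Groups that are present: 2 alkene.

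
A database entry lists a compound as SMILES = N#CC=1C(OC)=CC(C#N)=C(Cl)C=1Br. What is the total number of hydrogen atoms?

Walk through each heavy atom and fill implicit hydrogens from standard valence (C 4, N 3, O 2, S 2, halogen 1):
  atom 1: N, bond orders sum to 3 (valence 3) → 0 H
  atom 2: C, bond orders sum to 4 (valence 4) → 0 H
  atom 3: C, bond orders sum to 4 (valence 4) → 0 H
  atom 4: C, bond orders sum to 4 (valence 4) → 0 H
  atom 5: O, bond orders sum to 2 (valence 2) → 0 H
  atom 6: C, bond orders sum to 1 (valence 4) → 3 H
  atom 7: C, bond orders sum to 3 (valence 4) → 1 H
  atom 8: C, bond orders sum to 4 (valence 4) → 0 H
  atom 9: C, bond orders sum to 4 (valence 4) → 0 H
  atom 10: N, bond orders sum to 3 (valence 3) → 0 H
  atom 11: C, bond orders sum to 4 (valence 4) → 0 H
  atom 12: Cl (halogen, monovalent) → 0 H
  atom 13: C, bond orders sum to 4 (valence 4) → 0 H
  atom 14: Br (halogen, monovalent) → 0 H
Total hydrogens: 4.

4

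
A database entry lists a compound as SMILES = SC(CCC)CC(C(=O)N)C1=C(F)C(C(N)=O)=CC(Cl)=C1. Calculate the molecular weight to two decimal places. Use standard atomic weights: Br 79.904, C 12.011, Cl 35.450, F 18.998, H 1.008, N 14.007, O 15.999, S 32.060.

332.82 g/mol

First, the molecular formula is C14H18ClFN2O2S (counting implicit H from valence).
  C: 14 × 12.011 = 168.154
  Cl: 1 × 35.450 = 35.450
  F: 1 × 18.998 = 18.998
  H: 18 × 1.008 = 18.144
  N: 2 × 14.007 = 28.014
  O: 2 × 15.999 = 31.998
  S: 1 × 32.060 = 32.060
Sum: 14×12.011 + 1×35.450 + 1×18.998 + 18×1.008 + 2×14.007 + 2×15.999 + 1×32.060 = 332.818 → 332.82 g/mol.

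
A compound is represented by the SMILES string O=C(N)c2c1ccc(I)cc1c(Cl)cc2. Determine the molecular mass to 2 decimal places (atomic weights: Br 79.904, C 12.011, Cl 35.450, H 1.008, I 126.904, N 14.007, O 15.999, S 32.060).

First, the molecular formula is C11H7ClINO (counting implicit H from valence).
  C: 11 × 12.011 = 132.121
  Cl: 1 × 35.450 = 35.450
  H: 7 × 1.008 = 7.056
  I: 1 × 126.904 = 126.904
  N: 1 × 14.007 = 14.007
  O: 1 × 15.999 = 15.999
Sum: 11×12.011 + 1×35.450 + 7×1.008 + 1×126.904 + 1×14.007 + 1×15.999 = 331.537 → 331.54 g/mol.

331.54 g/mol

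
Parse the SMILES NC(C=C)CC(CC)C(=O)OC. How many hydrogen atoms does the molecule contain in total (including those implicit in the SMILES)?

Walk through each heavy atom and fill implicit hydrogens from standard valence (C 4, N 3, O 2, S 2, halogen 1):
  atom 1: N, bond orders sum to 1 (valence 3) → 2 H
  atom 2: C, bond orders sum to 3 (valence 4) → 1 H
  atom 3: C, bond orders sum to 3 (valence 4) → 1 H
  atom 4: C, bond orders sum to 2 (valence 4) → 2 H
  atom 5: C, bond orders sum to 2 (valence 4) → 2 H
  atom 6: C, bond orders sum to 3 (valence 4) → 1 H
  atom 7: C, bond orders sum to 2 (valence 4) → 2 H
  atom 8: C, bond orders sum to 1 (valence 4) → 3 H
  atom 9: C, bond orders sum to 4 (valence 4) → 0 H
  atom 10: O, bond orders sum to 2 (valence 2) → 0 H
  atom 11: O, bond orders sum to 2 (valence 2) → 0 H
  atom 12: C, bond orders sum to 1 (valence 4) → 3 H
Total hydrogens: 17.

17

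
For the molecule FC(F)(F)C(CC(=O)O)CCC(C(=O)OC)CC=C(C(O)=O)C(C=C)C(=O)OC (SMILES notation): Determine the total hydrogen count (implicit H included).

Walk through each heavy atom and fill implicit hydrogens from standard valence (C 4, N 3, O 2, S 2, halogen 1):
  atom 1: F (halogen, monovalent) → 0 H
  atom 2: C, bond orders sum to 4 (valence 4) → 0 H
  atom 3: F (halogen, monovalent) → 0 H
  atom 4: F (halogen, monovalent) → 0 H
  atom 5: C, bond orders sum to 3 (valence 4) → 1 H
  atom 6: C, bond orders sum to 2 (valence 4) → 2 H
  atom 7: C, bond orders sum to 4 (valence 4) → 0 H
  atom 8: O, bond orders sum to 2 (valence 2) → 0 H
  atom 9: O, bond orders sum to 1 (valence 2) → 1 H
  atom 10: C, bond orders sum to 2 (valence 4) → 2 H
  atom 11: C, bond orders sum to 2 (valence 4) → 2 H
  atom 12: C, bond orders sum to 3 (valence 4) → 1 H
  atom 13: C, bond orders sum to 4 (valence 4) → 0 H
  atom 14: O, bond orders sum to 2 (valence 2) → 0 H
  atom 15: O, bond orders sum to 2 (valence 2) → 0 H
  atom 16: C, bond orders sum to 1 (valence 4) → 3 H
  atom 17: C, bond orders sum to 2 (valence 4) → 2 H
  atom 18: C, bond orders sum to 3 (valence 4) → 1 H
  atom 19: C, bond orders sum to 4 (valence 4) → 0 H
  atom 20: C, bond orders sum to 4 (valence 4) → 0 H
  atom 21: O, bond orders sum to 1 (valence 2) → 1 H
  atom 22: O, bond orders sum to 2 (valence 2) → 0 H
  atom 23: C, bond orders sum to 3 (valence 4) → 1 H
  atom 24: C, bond orders sum to 3 (valence 4) → 1 H
  atom 25: C, bond orders sum to 2 (valence 4) → 2 H
  atom 26: C, bond orders sum to 4 (valence 4) → 0 H
  atom 27: O, bond orders sum to 2 (valence 2) → 0 H
  atom 28: O, bond orders sum to 2 (valence 2) → 0 H
  atom 29: C, bond orders sum to 1 (valence 4) → 3 H
Total hydrogens: 23.

23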